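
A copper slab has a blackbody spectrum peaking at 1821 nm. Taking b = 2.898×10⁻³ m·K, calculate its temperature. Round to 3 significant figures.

T ≈ 1.59×10³ K

Wien's law gives T = b/λ_max = (2.898×10⁻³ m·K)/(1.821×10⁻⁶ m) = 1.59×10³ K.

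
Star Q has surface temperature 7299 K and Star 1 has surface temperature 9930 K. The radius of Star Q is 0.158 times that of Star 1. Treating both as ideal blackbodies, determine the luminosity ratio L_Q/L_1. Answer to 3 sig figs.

L_Q/L_1 ≈ 7.29×10⁻³

L ∝ R²T⁴, so L_Q/L_1 = (R_Q/R_1)²(T_Q/T_1)⁴ = (0.158)² × (7299/9930)⁴ = 0.024964 × 0.291915 = 7.29×10⁻³.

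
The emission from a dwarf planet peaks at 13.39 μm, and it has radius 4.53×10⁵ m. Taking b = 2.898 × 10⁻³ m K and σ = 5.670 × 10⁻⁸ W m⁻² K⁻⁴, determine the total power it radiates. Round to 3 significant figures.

P ≈ 3.21×10¹⁴ W

Wien's law: T = b/λ_max = 2.898×10⁻³/1.339×10⁻⁵ = 216.430 K.
Surface area A = 4πR² = 4π(4.53×10⁵ m)² = 2.57873×10¹² m².
Then P = σAT⁴ = 5.670×10⁻⁸×2.57873×10¹²×(216.430)⁴ = 3.21×10¹⁴ W.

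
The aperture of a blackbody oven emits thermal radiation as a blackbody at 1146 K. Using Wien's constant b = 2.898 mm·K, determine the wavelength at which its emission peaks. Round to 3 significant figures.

Wien's displacement law: λ_max = b/T = (2.898×10⁻³ m·K)/(1146 K) = 2.529×10⁻⁶ m.
That is 2.53 μm, in the infrared range.

λ_max ≈ 2.53 μm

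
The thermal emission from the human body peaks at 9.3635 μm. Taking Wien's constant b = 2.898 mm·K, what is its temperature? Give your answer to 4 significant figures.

Wien's law gives T = b/λ_max = (2.898×10⁻³ m·K)/(9.3635×10⁻⁶ m) = 309.5 K.

T ≈ 309.5 K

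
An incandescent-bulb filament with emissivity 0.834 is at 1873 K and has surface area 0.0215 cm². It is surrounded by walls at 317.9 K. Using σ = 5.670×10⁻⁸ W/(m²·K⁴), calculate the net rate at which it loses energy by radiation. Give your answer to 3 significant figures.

Net loss ≈ 1.25 W

Area A = 0.0215 cm² = 2.15×10⁻⁶ m².
Net radiated power P_net = εσA(T⁴ − T₀⁴) = 0.834×5.670×10⁻⁸×2.15×10⁻⁶×(1873⁴ − 317.9⁴).
T⁴ − T₀⁴ = 1.23070×10¹³ − 1.02132×10¹⁰ = 1.22968×10¹³ K⁴, so P_net = 1.25 W.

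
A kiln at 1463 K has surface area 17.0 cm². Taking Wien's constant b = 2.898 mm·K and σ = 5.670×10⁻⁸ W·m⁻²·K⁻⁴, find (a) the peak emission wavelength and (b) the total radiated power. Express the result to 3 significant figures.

λ_max ≈ 1.98×10³ nm; P ≈ 442 W

(a) λ_max = b/T = 2.898×10⁻³/1463 = 1.981×10⁻⁶ m = 1.98×10³ nm.
Area A = 17.0 cm² = 1.70×10⁻³ m².
(b) P = σAT⁴ = 5.670×10⁻⁸×1.70×10⁻³×(1463)⁴ = 442 W.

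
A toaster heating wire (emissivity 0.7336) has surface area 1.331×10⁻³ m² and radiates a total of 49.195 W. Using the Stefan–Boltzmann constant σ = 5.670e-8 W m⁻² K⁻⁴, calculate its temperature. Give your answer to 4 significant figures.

Area A = 1.331×10⁻³ m².
P = εσAT⁴ ⇒ T = (P/(εσA))^(1/4) = (49.195/(0.7336×5.670×10⁻⁸×1.331×10⁻³))^(1/4) = 970.9 K.

T ≈ 970.9 K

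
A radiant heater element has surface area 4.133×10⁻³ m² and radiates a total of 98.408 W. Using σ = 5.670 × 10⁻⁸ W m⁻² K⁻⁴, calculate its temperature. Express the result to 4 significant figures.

T ≈ 805.0 K

Area A = 4.133×10⁻³ m².
P = σAT⁴ ⇒ T = (P/(σA))^(1/4) = (98.408/(5.670×10⁻⁸×4.133×10⁻³))^(1/4) = 805.0 K.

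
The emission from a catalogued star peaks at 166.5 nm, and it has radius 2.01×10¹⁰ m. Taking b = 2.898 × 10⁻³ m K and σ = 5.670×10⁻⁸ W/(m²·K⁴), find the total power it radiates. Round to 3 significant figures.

Wien's law: T = b/λ_max = 2.898×10⁻³/1.665×10⁻⁷ = 17405.4 K.
Surface area A = 4πR² = 4π(2.01×10¹⁰ m)² = 5.07694×10²¹ m².
Then P = σAT⁴ = 5.670×10⁻⁸×5.07694×10²¹×(17405.4)⁴ = 2.64×10³¹ W.

P ≈ 2.64×10³¹ W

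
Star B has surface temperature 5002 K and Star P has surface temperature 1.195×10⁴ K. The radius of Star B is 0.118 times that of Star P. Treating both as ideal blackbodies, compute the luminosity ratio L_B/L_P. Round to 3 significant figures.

L ∝ R²T⁴, so L_B/L_P = (R_B/R_P)²(T_B/T_P)⁴ = (0.118)² × (5002/1.195×10⁴)⁴ = 0.013924 × 0.0306975 = 4.27×10⁻⁴.

L_B/L_P ≈ 4.27×10⁻⁴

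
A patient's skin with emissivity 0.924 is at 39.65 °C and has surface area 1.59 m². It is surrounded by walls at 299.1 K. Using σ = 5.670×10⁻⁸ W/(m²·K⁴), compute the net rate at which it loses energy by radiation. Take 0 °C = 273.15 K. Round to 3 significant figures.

T = 39.65 °C + 273.15 = 312.80 K.
Area A = 1.59 m².
Net radiated power P_net = εσA(T⁴ − T₀⁴) = 0.924×5.670×10⁻⁸×1.59×(312.80⁴ − 299.1⁴).
T⁴ − T₀⁴ = 9.57342×10⁹ − 8.00324×10⁹ = 1.57018×10⁹ K⁴, so P_net = 131 W.

Net loss ≈ 131 W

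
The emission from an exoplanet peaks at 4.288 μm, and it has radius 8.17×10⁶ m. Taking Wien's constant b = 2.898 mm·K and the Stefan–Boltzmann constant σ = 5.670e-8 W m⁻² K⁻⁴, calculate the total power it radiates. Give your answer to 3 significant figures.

P ≈ 9.92×10¹⁸ W

Wien's law: T = b/λ_max = 2.898×10⁻³/4.288×10⁻⁶ = 675.840 K.
Surface area A = 4πR² = 4π(8.17×10⁶ m)² = 8.38791×10¹⁴ m².
Then P = σAT⁴ = 5.670×10⁻⁸×8.38791×10¹⁴×(675.840)⁴ = 9.92×10¹⁸ W.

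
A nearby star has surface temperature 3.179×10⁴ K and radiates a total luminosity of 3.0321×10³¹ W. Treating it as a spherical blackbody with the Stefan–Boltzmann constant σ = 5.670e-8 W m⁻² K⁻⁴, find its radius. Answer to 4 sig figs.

R ≈ 6.455×10⁹ m

L = 4πR²σT⁴ ⇒ R = √(L/(4πσT⁴)).
σT⁴ = 5.79089×10¹⁰ W/m², so R = √(3.0321×10³¹/(4π×5.79089×10¹⁰)) = 6.455×10⁹ m.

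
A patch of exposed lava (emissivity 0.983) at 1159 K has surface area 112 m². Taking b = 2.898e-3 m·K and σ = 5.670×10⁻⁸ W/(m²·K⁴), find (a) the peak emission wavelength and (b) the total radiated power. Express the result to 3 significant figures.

λ_max ≈ 2.50×10³ nm; P ≈ 1.13×10⁷ W

(a) λ_max = b/T = 2.898×10⁻³/1159 = 2.500×10⁻⁶ m = 2.50×10³ nm.
Area A = 112 m².
(b) P = εσAT⁴ = 0.983×5.670×10⁻⁸×112×(1159)⁴ = 1.13×10⁷ W.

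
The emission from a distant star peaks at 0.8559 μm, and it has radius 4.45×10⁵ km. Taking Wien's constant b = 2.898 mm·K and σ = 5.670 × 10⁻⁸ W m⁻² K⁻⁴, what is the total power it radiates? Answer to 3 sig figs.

P ≈ 1.85×10²⁵ W

Wien's law: T = b/λ_max = 2.898×10⁻³/8.559×10⁻⁷ = 3385.91 K.
Surface area A = 4πR² = 4π(4.45×10⁸ m)² = 2.48846×10¹⁸ m².
Then P = σAT⁴ = 5.670×10⁻⁸×2.48846×10¹⁸×(3385.91)⁴ = 1.85×10²⁵ W.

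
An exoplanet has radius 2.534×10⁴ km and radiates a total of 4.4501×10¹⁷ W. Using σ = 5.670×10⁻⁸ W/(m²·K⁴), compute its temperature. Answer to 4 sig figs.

Surface area A = 4πR² = 4π(2.534×10⁷ m)² = 8.06906×10¹⁵ m².
P = σAT⁴ ⇒ T = (P/(σA))^(1/4) = (4.4501×10¹⁷/(5.670×10⁻⁸×8.06906×10¹⁵))^(1/4) = 176.6 K.

T ≈ 176.6 K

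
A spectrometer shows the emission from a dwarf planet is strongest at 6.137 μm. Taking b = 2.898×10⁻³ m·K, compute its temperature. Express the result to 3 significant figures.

Wien's law gives T = b/λ_max = (2.898×10⁻³ m·K)/(6.137×10⁻⁶ m) = 472 K.

T ≈ 472 K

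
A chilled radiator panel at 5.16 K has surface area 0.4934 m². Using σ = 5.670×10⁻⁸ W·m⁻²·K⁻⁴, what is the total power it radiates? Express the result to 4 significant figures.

P ≈ 1.983×10⁻⁵ W

Area A = 0.4934 m².
P = σAT⁴ = 5.670×10⁻⁸ × 0.4934 × (5.16)⁴ = 1.983×10⁻⁵ W.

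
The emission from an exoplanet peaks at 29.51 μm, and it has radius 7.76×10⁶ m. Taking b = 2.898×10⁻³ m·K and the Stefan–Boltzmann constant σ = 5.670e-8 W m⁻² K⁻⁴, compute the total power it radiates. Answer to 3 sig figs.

Wien's law: T = b/λ_max = 2.898×10⁻³/2.951×10⁻⁵ = 98.2040 K.
Surface area A = 4πR² = 4π(7.76×10⁶ m)² = 7.56717×10¹⁴ m².
Then P = σAT⁴ = 5.670×10⁻⁸×7.56717×10¹⁴×(98.2040)⁴ = 3.99×10¹⁵ W.

P ≈ 3.99×10¹⁵ W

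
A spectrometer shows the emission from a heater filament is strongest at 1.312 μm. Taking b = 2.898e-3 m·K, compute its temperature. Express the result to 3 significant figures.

T ≈ 2.21×10³ K

Wien's law gives T = b/λ_max = (2.898×10⁻³ m·K)/(1.312×10⁻⁶ m) = 2.21×10³ K.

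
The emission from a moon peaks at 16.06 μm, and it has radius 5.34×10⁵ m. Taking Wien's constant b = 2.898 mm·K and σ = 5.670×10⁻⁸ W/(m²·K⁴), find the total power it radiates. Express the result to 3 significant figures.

P ≈ 2.15×10¹⁴ W

Wien's law: T = b/λ_max = 2.898×10⁻³/1.606×10⁻⁵ = 180.448 K.
Surface area A = 4πR² = 4π(5.34×10⁵ m)² = 3.58338×10¹² m².
Then P = σAT⁴ = 5.670×10⁻⁸×3.58338×10¹²×(180.448)⁴ = 2.15×10¹⁴ W.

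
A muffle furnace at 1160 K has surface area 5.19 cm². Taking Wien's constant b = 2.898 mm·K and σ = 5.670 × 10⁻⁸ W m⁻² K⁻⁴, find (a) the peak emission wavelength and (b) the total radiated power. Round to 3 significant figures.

λ_max ≈ 2.50×10³ nm; P ≈ 53.3 W

(a) λ_max = b/T = 2.898×10⁻³/1160 = 2.498×10⁻⁶ m = 2.50×10³ nm.
Area A = 5.19 cm² = 5.19×10⁻⁴ m².
(b) P = σAT⁴ = 5.670×10⁻⁸×5.19×10⁻⁴×(1160)⁴ = 53.3 W.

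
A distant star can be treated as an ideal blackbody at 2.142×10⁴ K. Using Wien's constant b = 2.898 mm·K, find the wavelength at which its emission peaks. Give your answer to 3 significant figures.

λ_max ≈ 135 nm

Wien's displacement law: λ_max = b/T = (2.898×10⁻³ m·K)/(2.142×10⁴ K) = 1.353×10⁻⁷ m.
That is 135 nm, in the ultraviolet range.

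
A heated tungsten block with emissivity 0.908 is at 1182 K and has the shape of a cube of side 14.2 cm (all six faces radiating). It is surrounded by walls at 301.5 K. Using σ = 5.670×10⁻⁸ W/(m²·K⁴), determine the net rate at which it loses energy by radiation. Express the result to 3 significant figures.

Area A = 6s² = 6×(0.142 m)² = 0.120984 m².
Net radiated power P_net = εσA(T⁴ − T₀⁴) = 0.908×5.670×10⁻⁸×0.120984×(1182⁴ − 301.5⁴).
T⁴ − T₀⁴ = 1.95196×10¹² − 8.26322×10⁹ = 1.94370×10¹² K⁴, so P_net = 1.21×10⁴ W.

Net loss ≈ 1.21×10⁴ W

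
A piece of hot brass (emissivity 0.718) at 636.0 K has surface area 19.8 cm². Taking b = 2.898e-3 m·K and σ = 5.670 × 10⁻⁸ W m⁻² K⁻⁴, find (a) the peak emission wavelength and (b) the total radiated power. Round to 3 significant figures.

λ_max ≈ 4.56 μm; P ≈ 13.2 W

(a) λ_max = b/T = 2.898×10⁻³/636.0 = 4.557×10⁻⁶ m = 4.56 μm.
Area A = 19.8 cm² = 1.98×10⁻³ m².
(b) P = εσAT⁴ = 0.718×5.670×10⁻⁸×1.98×10⁻³×(636.0)⁴ = 13.2 W.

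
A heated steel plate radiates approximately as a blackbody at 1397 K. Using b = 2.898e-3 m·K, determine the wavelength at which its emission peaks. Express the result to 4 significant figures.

λ_max ≈ 2074 nm

Wien's displacement law: λ_max = b/T = (2.898×10⁻³ m·K)/(1397 K) = 2.0744×10⁻⁶ m.
That is 2074 nm, in the infrared range.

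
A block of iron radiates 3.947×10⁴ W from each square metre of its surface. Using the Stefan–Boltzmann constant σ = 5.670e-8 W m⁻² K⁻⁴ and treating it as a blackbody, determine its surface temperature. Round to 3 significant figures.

T ≈ 913 K

I = σT⁴, so T = (I/σ)^(1/4) = (3.947×10⁴/(5.670×10⁻⁸))^(1/4) = 913 K.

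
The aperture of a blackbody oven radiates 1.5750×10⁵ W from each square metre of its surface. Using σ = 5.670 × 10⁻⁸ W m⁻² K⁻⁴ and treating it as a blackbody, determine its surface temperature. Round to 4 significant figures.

I = σT⁴, so T = (I/σ)^(1/4) = (1.5750×10⁵/(5.670×10⁻⁸))^(1/4) = 1291 K.

T ≈ 1291 K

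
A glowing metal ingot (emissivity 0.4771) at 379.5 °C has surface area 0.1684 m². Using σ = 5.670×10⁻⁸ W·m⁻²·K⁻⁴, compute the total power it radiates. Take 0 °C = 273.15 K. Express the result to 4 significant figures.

T = 379.5 °C + 273.15 = 652.65 K.
Area A = 0.1684 m².
P = εσAT⁴ = 0.4771 × 5.670×10⁻⁸ × 0.1684 × (652.65)⁴ = 826.5 W.

P ≈ 826.5 W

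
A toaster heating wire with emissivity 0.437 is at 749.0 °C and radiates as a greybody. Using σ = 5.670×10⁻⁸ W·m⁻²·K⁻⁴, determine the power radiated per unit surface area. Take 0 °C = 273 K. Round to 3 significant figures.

T = 749.0 °C + 273 = 1022.0 K.
Stefan–Boltzmann: I = εσT⁴ = 0.437 × 5.670×10⁻⁸ × (1022.0)⁴ = 2.70×10⁴ W/m².

I ≈ 2.70×10⁴ W/m²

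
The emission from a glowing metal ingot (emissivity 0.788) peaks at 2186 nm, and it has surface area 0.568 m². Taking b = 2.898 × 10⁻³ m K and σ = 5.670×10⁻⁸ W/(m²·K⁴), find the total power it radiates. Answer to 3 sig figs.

P ≈ 7.84×10⁴ W

Wien's law: T = b/λ_max = 2.898×10⁻³/2.186×10⁻⁶ = 1325.71 K.
Area A = 0.568 m².
Then P = εσAT⁴ = 0.788×5.670×10⁻⁸×0.568×(1325.71)⁴ = 7.84×10⁴ W.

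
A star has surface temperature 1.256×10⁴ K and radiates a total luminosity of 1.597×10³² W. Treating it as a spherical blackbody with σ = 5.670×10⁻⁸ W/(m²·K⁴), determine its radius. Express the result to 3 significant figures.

L = 4πR²σT⁴ ⇒ R = √(L/(4πσT⁴)).
σT⁴ = 1.41105×10⁹ W/m², so R = √(1.597×10³²/(4π×1.41105×10⁹)) = 9.49×10¹⁰ m.

R ≈ 9.49×10¹⁰ m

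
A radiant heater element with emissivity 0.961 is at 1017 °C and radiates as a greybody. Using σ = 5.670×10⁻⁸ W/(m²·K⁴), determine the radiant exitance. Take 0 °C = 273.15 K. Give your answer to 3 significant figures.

I ≈ 1.51×10⁵ W/m²

T = 1017 °C + 273.15 = 1290.15 K.
Stefan–Boltzmann: I = εσT⁴ = 0.961 × 5.670×10⁻⁸ × (1290.15)⁴ = 1.51×10⁵ W/m².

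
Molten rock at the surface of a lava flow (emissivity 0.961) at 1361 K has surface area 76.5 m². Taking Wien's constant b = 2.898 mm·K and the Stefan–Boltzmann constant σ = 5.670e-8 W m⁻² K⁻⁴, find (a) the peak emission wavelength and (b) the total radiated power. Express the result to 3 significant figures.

(a) λ_max = b/T = 2.898×10⁻³/1361 = 2.129×10⁻⁶ m = 2.13×10³ nm.
Area A = 76.5 m².
(b) P = εσAT⁴ = 0.961×5.670×10⁻⁸×76.5×(1361)⁴ = 1.43×10⁷ W.

λ_max ≈ 2.13×10³ nm; P ≈ 1.43×10⁷ W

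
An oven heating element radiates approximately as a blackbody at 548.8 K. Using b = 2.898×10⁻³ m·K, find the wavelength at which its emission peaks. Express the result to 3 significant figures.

λ_max ≈ 5.28 μm

Wien's displacement law: λ_max = b/T = (2.898×10⁻³ m·K)/(548.8 K) = 5.281×10⁻⁶ m.
That is 5.28 μm, in the infrared range.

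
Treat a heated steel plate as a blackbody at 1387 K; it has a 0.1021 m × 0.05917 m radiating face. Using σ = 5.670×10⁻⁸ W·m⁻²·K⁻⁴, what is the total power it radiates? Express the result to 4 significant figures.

P ≈ 1268 W

Area A = 0.1021 × 0.05917 = 6.04126×10⁻³ m².
P = σAT⁴ = 5.670×10⁻⁸ × 6.04126×10⁻³ × (1387)⁴ = 1268 W.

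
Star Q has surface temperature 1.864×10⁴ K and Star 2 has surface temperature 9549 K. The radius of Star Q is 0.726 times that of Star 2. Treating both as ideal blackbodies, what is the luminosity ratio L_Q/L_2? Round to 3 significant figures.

L_Q/L_2 ≈ 7.65

L ∝ R²T⁴, so L_Q/L_2 = (R_Q/R_2)²(T_Q/T_2)⁴ = (0.726)² × (1.864×10⁴/9549)⁴ = 0.527076 × 14.5195 = 7.65.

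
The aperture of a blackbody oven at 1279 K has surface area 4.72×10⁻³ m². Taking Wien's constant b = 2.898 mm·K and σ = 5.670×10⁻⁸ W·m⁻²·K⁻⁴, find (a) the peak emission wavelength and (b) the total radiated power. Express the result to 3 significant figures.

(a) λ_max = b/T = 2.898×10⁻³/1279 = 2.266×10⁻⁶ m = 2.27 μm.
Area A = 4.72×10⁻³ m².
(b) P = σAT⁴ = 5.670×10⁻⁸×4.72×10⁻³×(1279)⁴ = 716 W.

λ_max ≈ 2.27 μm; P ≈ 716 W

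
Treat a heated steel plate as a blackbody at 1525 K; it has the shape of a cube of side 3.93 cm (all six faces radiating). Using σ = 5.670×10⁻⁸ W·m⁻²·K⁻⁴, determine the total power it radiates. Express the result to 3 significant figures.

P ≈ 2.84×10³ W

Area A = 6s² = 6×(0.0393 m)² = 9.26694×10⁻³ m².
P = σAT⁴ = 5.670×10⁻⁸ × 9.26694×10⁻³ × (1525)⁴ = 2.84×10³ W.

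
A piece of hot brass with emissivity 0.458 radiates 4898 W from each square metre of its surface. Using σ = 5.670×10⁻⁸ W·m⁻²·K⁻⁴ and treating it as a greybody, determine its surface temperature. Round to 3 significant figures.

I = εσT⁴, so T = (I/εσ)^(1/4) = (4898/(0.458×5.670×10⁻⁸))^(1/4) = 659 K.

T ≈ 659 K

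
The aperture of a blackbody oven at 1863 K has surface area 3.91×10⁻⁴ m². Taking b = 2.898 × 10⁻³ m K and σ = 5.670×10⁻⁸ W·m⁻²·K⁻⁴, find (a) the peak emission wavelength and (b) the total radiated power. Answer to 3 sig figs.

λ_max ≈ 1.56 μm; P ≈ 267 W

(a) λ_max = b/T = 2.898×10⁻³/1863 = 1.556×10⁻⁶ m = 1.56 μm.
Area A = 3.91×10⁻⁴ m².
(b) P = σAT⁴ = 5.670×10⁻⁸×3.91×10⁻⁴×(1863)⁴ = 267 W.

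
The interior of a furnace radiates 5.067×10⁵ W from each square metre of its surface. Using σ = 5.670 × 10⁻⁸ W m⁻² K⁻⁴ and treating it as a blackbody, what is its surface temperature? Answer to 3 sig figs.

I = σT⁴, so T = (I/σ)^(1/4) = (5.067×10⁵/(5.670×10⁻⁸))^(1/4) = 1.73×10³ K.

T ≈ 1.73×10³ K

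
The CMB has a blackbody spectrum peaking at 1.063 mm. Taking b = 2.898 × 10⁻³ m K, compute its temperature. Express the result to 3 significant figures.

T ≈ 2.73 K

Wien's law gives T = b/λ_max = (2.898×10⁻³ m·K)/(1.063×10⁻³ m) = 2.73 K.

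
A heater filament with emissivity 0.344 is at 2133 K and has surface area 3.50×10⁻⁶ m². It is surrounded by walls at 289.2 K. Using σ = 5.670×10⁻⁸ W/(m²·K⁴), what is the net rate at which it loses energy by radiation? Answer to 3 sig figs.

Net loss ≈ 1.41 W

Area A = 3.50×10⁻⁶ m².
Net radiated power P_net = εσA(T⁴ − T₀⁴) = 0.344×5.670×10⁻⁸×3.50×10⁻⁶×(2133⁴ − 289.2⁴).
T⁴ − T₀⁴ = 2.06997×10¹³ − 6.99509×10⁹ = 2.06927×10¹³ K⁴, so P_net = 1.41 W.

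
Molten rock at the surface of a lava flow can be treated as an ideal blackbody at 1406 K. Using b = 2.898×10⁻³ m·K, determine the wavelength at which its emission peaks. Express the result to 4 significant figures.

λ_max ≈ 2061 nm

Wien's displacement law: λ_max = b/T = (2.898×10⁻³ m·K)/(1406 K) = 2.0612×10⁻⁶ m.
That is 2061 nm, in the infrared range.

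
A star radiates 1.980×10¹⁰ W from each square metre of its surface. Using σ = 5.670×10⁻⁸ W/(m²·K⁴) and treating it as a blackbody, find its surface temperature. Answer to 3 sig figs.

T ≈ 2.43×10⁴ K

I = σT⁴, so T = (I/σ)^(1/4) = (1.980×10¹⁰/(5.670×10⁻⁸))^(1/4) = 2.43×10⁴ K.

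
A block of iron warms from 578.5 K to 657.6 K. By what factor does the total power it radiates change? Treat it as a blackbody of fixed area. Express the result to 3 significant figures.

P₂/P₁ ≈ 1.67

P ∝ T⁴, so P₂/P₁ = (T₂/T₁)⁴ = (657.6/578.5)⁴ = (1.13673)⁴ = 1.67.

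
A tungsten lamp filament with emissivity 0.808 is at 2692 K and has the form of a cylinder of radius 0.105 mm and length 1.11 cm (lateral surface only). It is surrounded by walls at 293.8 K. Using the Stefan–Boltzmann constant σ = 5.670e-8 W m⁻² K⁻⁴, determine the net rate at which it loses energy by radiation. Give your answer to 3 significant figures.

Lateral area A = 2πrL = 2π×1.05×10⁻⁴×0.0111 = 7.32305×10⁻⁶ m².
Net radiated power P_net = εσA(T⁴ − T₀⁴) = 0.808×5.670×10⁻⁸×7.32305×10⁻⁶×(2692⁴ − 293.8⁴).
T⁴ − T₀⁴ = 5.25170×10¹³ − 7.45087×10⁹ = 5.25095×10¹³ K⁴, so P_net = 17.6 W.

Net loss ≈ 17.6 W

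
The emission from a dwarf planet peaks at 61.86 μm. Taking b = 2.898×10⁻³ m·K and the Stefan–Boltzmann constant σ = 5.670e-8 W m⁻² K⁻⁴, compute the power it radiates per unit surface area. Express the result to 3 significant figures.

Wien's law: T = b/λ_max = 2.898×10⁻³/6.186×10⁻⁵ = 46.8477 K.
Then I = σT⁴ = 5.670×10⁻⁸×(46.8477)⁴ = 0.273 W/m².

I ≈ 0.273 W/m²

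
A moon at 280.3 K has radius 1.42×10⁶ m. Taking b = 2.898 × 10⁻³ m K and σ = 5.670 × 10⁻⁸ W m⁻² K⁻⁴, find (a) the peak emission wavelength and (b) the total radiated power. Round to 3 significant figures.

λ_max ≈ 10.3 μm; P ≈ 8.87×10¹⁵ W

(a) λ_max = b/T = 2.898×10⁻³/280.3 = 1.034×10⁻⁵ m = 10.3 μm.
Surface area A = 4πR² = 4π(1.42×10⁶ m)² = 2.53388×10¹³ m².
(b) P = σAT⁴ = 5.670×10⁻⁸×2.53388×10¹³×(280.3)⁴ = 8.87×10¹⁵ W.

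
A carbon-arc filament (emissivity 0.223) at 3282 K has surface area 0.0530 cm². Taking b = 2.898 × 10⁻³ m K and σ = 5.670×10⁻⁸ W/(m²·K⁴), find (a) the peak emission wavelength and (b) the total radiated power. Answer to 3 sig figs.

λ_max ≈ 883 nm; P ≈ 7.78 W

(a) λ_max = b/T = 2.898×10⁻³/3282 = 8.830×10⁻⁷ m = 883 nm.
Area A = 0.0530 cm² = 5.30×10⁻⁶ m².
(b) P = εσAT⁴ = 0.223×5.670×10⁻⁸×5.30×10⁻⁶×(3282)⁴ = 7.78 W.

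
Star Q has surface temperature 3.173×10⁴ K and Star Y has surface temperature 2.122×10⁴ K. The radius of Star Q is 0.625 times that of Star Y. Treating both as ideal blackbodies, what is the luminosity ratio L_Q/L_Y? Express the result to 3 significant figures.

L_Q/L_Y ≈ 1.95

L ∝ R²T⁴, so L_Q/L_Y = (R_Q/R_Y)²(T_Q/T_Y)⁴ = (0.625)² × (3.173×10⁴/2.122×10⁴)⁴ = 0.390625 × 4.99918 = 1.95.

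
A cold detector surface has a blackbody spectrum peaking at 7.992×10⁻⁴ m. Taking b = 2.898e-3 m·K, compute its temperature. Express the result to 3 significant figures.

T ≈ 3.63 K

Wien's law gives T = b/λ_max = (2.898×10⁻³ m·K)/(7.992×10⁻⁴ m) = 3.63 K.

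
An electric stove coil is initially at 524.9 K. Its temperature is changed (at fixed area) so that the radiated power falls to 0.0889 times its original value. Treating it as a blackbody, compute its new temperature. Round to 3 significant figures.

P ∝ T⁴, so T₂/T₁ = (P₂/P₁)^(1/4) = (0.0889)^(1/4) = 0.546041.
T₂ = 524.9 × 0.546041 = 287 K.

T₂ ≈ 287 K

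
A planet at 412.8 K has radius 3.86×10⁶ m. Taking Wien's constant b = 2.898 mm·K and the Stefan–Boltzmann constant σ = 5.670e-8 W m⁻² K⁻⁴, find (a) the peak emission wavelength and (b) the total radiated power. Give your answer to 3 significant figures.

λ_max ≈ 7.02 μm; P ≈ 3.08×10¹⁷ W

(a) λ_max = b/T = 2.898×10⁻³/412.8 = 7.020×10⁻⁶ m = 7.02 μm.
Surface area A = 4πR² = 4π(3.86×10⁶ m)² = 1.87234×10¹⁴ m².
(b) P = σAT⁴ = 5.670×10⁻⁸×1.87234×10¹⁴×(412.8)⁴ = 3.08×10¹⁷ W.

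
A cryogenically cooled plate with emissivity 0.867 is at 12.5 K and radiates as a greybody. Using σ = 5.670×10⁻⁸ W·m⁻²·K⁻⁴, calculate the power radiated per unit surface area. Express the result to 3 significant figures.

Stefan–Boltzmann: I = εσT⁴ = 0.867 × 5.670×10⁻⁸ × (12.5)⁴ = 1.20×10⁻³ W/m².

I ≈ 1.20×10⁻³ W/m²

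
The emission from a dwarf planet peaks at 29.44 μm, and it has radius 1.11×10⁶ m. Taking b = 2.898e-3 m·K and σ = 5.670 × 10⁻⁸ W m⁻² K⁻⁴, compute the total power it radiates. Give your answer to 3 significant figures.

Wien's law: T = b/λ_max = 2.898×10⁻³/2.944×10⁻⁵ = 98.4375 K.
Surface area A = 4πR² = 4π(1.11×10⁶ m)² = 1.54830×10¹³ m².
Then P = σAT⁴ = 5.670×10⁻⁸×1.54830×10¹³×(98.4375)⁴ = 8.24×10¹³ W.

P ≈ 8.24×10¹³ W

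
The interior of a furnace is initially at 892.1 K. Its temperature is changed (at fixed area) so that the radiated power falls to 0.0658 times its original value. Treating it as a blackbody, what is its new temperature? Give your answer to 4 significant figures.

T₂ ≈ 451.8 K

P ∝ T⁴, so T₂/T₁ = (P₂/P₁)^(1/4) = (0.0658)^(1/4) = 0.506473.
T₂ = 892.1 × 0.506473 = 451.8 K.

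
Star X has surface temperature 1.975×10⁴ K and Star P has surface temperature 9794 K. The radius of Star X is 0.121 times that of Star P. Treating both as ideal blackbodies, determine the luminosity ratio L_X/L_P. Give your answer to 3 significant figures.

L ∝ R²T⁴, so L_X/L_P = (R_X/R_P)²(T_X/T_P)⁴ = (0.121)² × (1.975×10⁴/9794)⁴ = 0.014641 × 16.5359 = 0.242.

L_X/L_P ≈ 0.242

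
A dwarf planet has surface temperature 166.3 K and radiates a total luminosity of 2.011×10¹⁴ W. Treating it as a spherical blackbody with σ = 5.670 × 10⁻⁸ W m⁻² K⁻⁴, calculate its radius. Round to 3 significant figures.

R ≈ 6.07×10⁵ m

L = 4πR²σT⁴ ⇒ R = √(L/(4πσT⁴)).
σT⁴ = 43.3663 W/m², so R = √(2.011×10¹⁴/(4π×43.3663)) = 6.07×10⁵ m.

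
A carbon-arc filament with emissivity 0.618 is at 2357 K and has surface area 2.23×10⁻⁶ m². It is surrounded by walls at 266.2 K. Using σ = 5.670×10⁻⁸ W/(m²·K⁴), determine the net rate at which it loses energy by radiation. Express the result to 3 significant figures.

Area A = 2.23×10⁻⁶ m².
Net radiated power P_net = εσA(T⁴ − T₀⁴) = 0.618×5.670×10⁻⁸×2.23×10⁻⁶×(2357⁴ − 266.2⁴).
T⁴ − T₀⁴ = 3.08630×10¹³ − 5.02149×10⁹ = 3.08580×10¹³ K⁴, so P_net = 2.41 W.

Net loss ≈ 2.41 W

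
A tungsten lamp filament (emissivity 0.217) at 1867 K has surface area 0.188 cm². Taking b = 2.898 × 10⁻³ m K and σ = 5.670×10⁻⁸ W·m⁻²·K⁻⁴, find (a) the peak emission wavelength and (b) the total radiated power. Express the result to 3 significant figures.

(a) λ_max = b/T = 2.898×10⁻³/1867 = 1.552×10⁻⁶ m = 1.55×10³ nm.
Area A = 0.188 cm² = 1.88×10⁻⁵ m².
(b) P = εσAT⁴ = 0.217×5.670×10⁻⁸×1.88×10⁻⁵×(1867)⁴ = 2.81 W.

λ_max ≈ 1.55×10³ nm; P ≈ 2.81 W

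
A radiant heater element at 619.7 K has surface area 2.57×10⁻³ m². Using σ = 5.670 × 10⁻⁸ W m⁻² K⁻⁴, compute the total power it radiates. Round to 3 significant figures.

P ≈ 21.5 W

Area A = 2.57×10⁻³ m².
P = σAT⁴ = 5.670×10⁻⁸ × 2.57×10⁻³ × (619.7)⁴ = 21.5 W.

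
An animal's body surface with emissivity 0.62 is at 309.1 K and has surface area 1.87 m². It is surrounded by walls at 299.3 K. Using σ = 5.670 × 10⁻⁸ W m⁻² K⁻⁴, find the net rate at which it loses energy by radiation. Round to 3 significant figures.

Net loss ≈ 72.6 W

Area A = 1.87 m².
Net radiated power P_net = εσA(T⁴ − T₀⁴) = 0.62×5.670×10⁻⁸×1.87×(309.1⁴ − 299.3⁴).
T⁴ − T₀⁴ = 9.12843×10⁹ − 8.02466×10⁹ = 1.10377×10⁹ K⁴, so P_net = 72.6 W.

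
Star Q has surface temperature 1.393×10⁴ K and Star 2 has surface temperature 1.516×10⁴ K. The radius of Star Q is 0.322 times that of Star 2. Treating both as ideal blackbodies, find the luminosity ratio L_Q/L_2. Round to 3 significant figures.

L ∝ R²T⁴, so L_Q/L_2 = (R_Q/R_2)²(T_Q/T_2)⁴ = (0.322)² × (1.393×10⁴/1.516×10⁴)⁴ = 0.103684 × 0.712866 = 0.0739.

L_Q/L_2 ≈ 0.0739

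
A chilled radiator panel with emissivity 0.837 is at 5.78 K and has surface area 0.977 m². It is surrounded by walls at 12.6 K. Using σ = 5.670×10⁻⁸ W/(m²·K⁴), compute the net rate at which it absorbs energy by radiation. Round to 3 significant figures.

Net gain ≈ 1.12×10⁻³ W

Area A = 0.977 m².
Net radiated power P_net = εσA(T⁴ − T₀⁴) = 0.837×5.670×10⁻⁸×0.977×(5.78⁴ − 12.6⁴).
T⁴ − T₀⁴ = 1116.12 − 25204.7 = -24088.6 K⁴, so P_net = -1.12×10⁻³ W — negative, meaning a net gain of 1.12×10⁻³ W.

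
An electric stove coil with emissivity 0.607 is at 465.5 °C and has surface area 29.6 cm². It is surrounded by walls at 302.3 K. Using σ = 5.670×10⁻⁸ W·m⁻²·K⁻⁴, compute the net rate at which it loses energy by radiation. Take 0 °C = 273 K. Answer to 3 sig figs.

Net loss ≈ 29.5 W

T = 465.5 °C + 273 = 738.5 K.
Area A = 29.6 cm² = 2.96×10⁻³ m².
Net radiated power P_net = εσA(T⁴ − T₀⁴) = 0.607×5.670×10⁻⁸×2.96×10⁻³×(738.5⁴ − 302.3⁴).
T⁴ − T₀⁴ = 2.97442×10¹¹ − 8.35127×10⁹ = 2.89091×10¹¹ K⁴, so P_net = 29.5 W.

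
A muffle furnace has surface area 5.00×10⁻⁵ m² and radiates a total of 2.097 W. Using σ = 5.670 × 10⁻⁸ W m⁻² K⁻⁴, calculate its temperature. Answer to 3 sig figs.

T ≈ 927 K

Area A = 5.00×10⁻⁵ m².
P = σAT⁴ ⇒ T = (P/(σA))^(1/4) = (2.097/(5.670×10⁻⁸×5.00×10⁻⁵))^(1/4) = 927 K.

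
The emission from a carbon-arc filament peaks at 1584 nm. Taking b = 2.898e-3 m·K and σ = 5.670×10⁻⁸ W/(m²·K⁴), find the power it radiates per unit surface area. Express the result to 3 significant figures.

Wien's law: T = b/λ_max = 2.898×10⁻³/1.584×10⁻⁶ = 1829.55 K.
Then I = σT⁴ = 5.670×10⁻⁸×(1829.55)⁴ = 6.35×10⁵ W/m².

I ≈ 6.35×10⁵ W/m²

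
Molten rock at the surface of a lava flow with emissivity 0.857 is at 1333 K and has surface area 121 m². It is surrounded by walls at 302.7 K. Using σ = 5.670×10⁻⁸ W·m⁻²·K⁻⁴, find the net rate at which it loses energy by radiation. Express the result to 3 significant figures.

Net loss ≈ 1.85×10⁷ W

Area A = 121 m².
Net radiated power P_net = εσA(T⁴ − T₀⁴) = 0.857×5.670×10⁻⁸×121×(1333⁴ − 302.7⁴).
T⁴ − T₀⁴ = 3.15733×10¹² − 8.39556×10⁹ = 3.14893×10¹² K⁴, so P_net = 1.85×10⁷ W.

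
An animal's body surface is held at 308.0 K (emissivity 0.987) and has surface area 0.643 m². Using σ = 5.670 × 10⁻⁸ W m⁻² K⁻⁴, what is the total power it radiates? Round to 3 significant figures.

P ≈ 324 W

Area A = 0.643 m².
P = εσAT⁴ = 0.987 × 5.670×10⁻⁸ × 0.643 × (308.0)⁴ = 324 W.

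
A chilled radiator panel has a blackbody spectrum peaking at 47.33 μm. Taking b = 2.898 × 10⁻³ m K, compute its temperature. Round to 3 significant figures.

T ≈ 61.2 K

Wien's law gives T = b/λ_max = (2.898×10⁻³ m·K)/(4.733×10⁻⁵ m) = 61.2 K.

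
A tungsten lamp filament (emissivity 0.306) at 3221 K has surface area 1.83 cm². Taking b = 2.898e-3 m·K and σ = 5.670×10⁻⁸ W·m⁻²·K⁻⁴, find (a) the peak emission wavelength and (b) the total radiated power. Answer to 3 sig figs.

(a) λ_max = b/T = 2.898×10⁻³/3221 = 8.997×10⁻⁷ m = 900 nm.
Area A = 1.83 cm² = 1.83×10⁻⁴ m².
(b) P = εσAT⁴ = 0.306×5.670×10⁻⁸×1.83×10⁻⁴×(3221)⁴ = 342 W.

λ_max ≈ 900 nm; P ≈ 342 W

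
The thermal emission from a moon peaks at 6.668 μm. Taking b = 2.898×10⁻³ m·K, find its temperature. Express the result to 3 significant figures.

T ≈ 435 K

Wien's law gives T = b/λ_max = (2.898×10⁻³ m·K)/(6.668×10⁻⁶ m) = 435 K.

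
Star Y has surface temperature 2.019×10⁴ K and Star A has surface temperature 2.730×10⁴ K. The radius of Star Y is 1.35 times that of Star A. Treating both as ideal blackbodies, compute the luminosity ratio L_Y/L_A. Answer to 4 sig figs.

L_Y/L_A ≈ 0.5452

L ∝ R²T⁴, so L_Y/L_A = (R_Y/R_A)²(T_Y/T_A)⁴ = (1.35)² × (2.019×10⁴/2.730×10⁴)⁴ = 1.8225 × 0.299154 = 0.5452.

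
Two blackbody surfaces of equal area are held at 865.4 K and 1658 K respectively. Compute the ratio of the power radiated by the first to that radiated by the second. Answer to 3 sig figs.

P₁/P₂ ≈ 0.0742

With equal areas, P₁/P₂ = (T₁/T₂)⁴ = (865.4/1658)⁴ = 0.0742.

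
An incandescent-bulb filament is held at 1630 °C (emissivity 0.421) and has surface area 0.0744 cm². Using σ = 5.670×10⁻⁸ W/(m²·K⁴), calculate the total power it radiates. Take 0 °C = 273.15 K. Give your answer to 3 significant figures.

T = 1630 °C + 273.15 = 1903.15 K.
Area A = 0.0744 cm² = 7.44×10⁻⁶ m².
P = εσAT⁴ = 0.421 × 5.670×10⁻⁸ × 7.44×10⁻⁶ × (1903.15)⁴ = 2.33 W.

P ≈ 2.33 W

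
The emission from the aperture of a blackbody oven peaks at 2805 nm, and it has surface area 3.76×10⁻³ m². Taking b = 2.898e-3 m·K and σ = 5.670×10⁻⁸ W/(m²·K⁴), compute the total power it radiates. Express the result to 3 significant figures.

Wien's law: T = b/λ_max = 2.898×10⁻³/2.805×10⁻⁶ = 1033.16 K.
Area A = 3.76×10⁻³ m².
Then P = σAT⁴ = 5.670×10⁻⁸×3.76×10⁻³×(1033.16)⁴ = 243 W.

P ≈ 243 W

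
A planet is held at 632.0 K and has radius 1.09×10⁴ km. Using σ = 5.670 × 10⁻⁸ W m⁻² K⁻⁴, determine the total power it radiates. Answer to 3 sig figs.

P ≈ 1.35×10¹⁹ W

Surface area A = 4πR² = 4π(1.09×10⁷ m)² = 1.49301×10¹⁵ m².
P = σAT⁴ = 5.670×10⁻⁸ × 1.49301×10¹⁵ × (632.0)⁴ = 1.35×10¹⁹ W.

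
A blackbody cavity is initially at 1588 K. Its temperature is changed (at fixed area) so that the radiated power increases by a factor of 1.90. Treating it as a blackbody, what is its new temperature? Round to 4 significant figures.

T₂ ≈ 1864 K

P ∝ T⁴, so T₂/T₁ = (P₂/P₁)^(1/4) = (1.90)^(1/4) = 1.17405.
T₂ = 1588 × 1.17405 = 1864 K.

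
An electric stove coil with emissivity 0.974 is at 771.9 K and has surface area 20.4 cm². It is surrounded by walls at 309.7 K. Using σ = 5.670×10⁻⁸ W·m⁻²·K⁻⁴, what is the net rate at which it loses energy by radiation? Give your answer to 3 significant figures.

Area A = 20.4 cm² = 2.04×10⁻³ m².
Net radiated power P_net = εσA(T⁴ − T₀⁴) = 0.974×5.670×10⁻⁸×2.04×10⁻³×(771.9⁴ − 309.7⁴).
T⁴ − T₀⁴ = 3.55013×10¹¹ − 9.19951×10⁹ = 3.45813×10¹¹ K⁴, so P_net = 39.0 W.

Net loss ≈ 39.0 W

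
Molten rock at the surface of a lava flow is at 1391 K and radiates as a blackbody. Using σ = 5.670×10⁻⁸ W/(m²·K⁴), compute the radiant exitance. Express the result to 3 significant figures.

Stefan–Boltzmann: I = σT⁴ = 5.670×10⁻⁸ × (1391)⁴ = 2.12×10⁵ W/m².

I ≈ 2.12×10⁵ W/m²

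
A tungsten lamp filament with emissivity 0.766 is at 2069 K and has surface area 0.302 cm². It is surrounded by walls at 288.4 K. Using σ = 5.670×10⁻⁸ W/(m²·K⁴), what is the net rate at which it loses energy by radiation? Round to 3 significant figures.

Net loss ≈ 24.0 W

Area A = 0.302 cm² = 3.02×10⁻⁵ m².
Net radiated power P_net = εσA(T⁴ − T₀⁴) = 0.766×5.670×10⁻⁸×3.02×10⁻⁵×(2069⁴ − 288.4⁴).
T⁴ − T₀⁴ = 1.83249×10¹³ − 6.91801×10⁹ = 1.83180×10¹³ K⁴, so P_net = 24.0 W.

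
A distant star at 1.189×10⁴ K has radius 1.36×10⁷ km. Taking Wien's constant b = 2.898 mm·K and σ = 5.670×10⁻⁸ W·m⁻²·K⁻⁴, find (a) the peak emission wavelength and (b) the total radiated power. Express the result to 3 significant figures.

(a) λ_max = b/T = 2.898×10⁻³/1.189×10⁴ = 2.437×10⁻⁷ m = 244 nm.
Surface area A = 4πR² = 4π(1.36×10¹⁰ m)² = 2.32428×10²¹ m².
(b) P = σAT⁴ = 5.670×10⁻⁸×2.32428×10²¹×(1.189×10⁴)⁴ = 2.63×10³⁰ W.

λ_max ≈ 244 nm; P ≈ 2.63×10³⁰ W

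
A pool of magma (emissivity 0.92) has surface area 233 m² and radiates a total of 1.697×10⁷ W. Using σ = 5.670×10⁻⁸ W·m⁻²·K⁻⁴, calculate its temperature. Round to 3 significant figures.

T ≈ 1.09×10³ K

Area A = 233 m².
P = εσAT⁴ ⇒ T = (P/(εσA))^(1/4) = (1.697×10⁷/(0.92×5.670×10⁻⁸×233))^(1/4) = 1.09×10³ K.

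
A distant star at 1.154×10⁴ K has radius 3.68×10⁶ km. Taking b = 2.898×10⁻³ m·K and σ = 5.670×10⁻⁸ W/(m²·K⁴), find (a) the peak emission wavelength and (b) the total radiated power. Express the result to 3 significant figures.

(a) λ_max = b/T = 2.898×10⁻³/1.154×10⁴ = 2.511×10⁻⁷ m = 251 nm.
Surface area A = 4πR² = 4π(3.68×10⁹ m)² = 1.70179×10²⁰ m².
(b) P = σAT⁴ = 5.670×10⁻⁸×1.70179×10²⁰×(1.154×10⁴)⁴ = 1.71×10²⁹ W.

λ_max ≈ 251 nm; P ≈ 1.71×10²⁹ W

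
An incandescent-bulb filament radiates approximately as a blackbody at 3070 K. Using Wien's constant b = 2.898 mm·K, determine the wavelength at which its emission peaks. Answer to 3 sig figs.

Wien's displacement law: λ_max = b/T = (2.898×10⁻³ m·K)/(3070 K) = 9.440×10⁻⁷ m.
That is 0.944 μm, in the infrared range.

λ_max ≈ 0.944 μm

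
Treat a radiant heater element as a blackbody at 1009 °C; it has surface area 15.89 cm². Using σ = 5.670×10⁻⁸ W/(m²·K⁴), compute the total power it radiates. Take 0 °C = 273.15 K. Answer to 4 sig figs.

T = 1009 °C + 273.15 = 1282.15 K.
Area A = 15.89 cm² = 1.589×10⁻³ m².
P = σAT⁴ = 5.670×10⁻⁸ × 1.589×10⁻³ × (1282.15)⁴ = 243.5 W.

P ≈ 243.5 W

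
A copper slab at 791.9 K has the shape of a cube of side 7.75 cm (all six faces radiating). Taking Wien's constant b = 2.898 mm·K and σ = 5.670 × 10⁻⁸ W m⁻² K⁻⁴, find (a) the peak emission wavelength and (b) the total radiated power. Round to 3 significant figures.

λ_max ≈ 3.66 μm; P ≈ 804 W

(a) λ_max = b/T = 2.898×10⁻³/791.9 = 3.660×10⁻⁶ m = 3.66 μm.
Area A = 6s² = 6×(0.0775 m)² = 0.0360375 m².
(b) P = σAT⁴ = 5.670×10⁻⁸×0.0360375×(791.9)⁴ = 804 W.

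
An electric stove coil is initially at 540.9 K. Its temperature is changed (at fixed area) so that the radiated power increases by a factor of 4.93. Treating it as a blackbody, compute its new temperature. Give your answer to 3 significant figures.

T₂ ≈ 806 K

P ∝ T⁴, so T₂/T₁ = (P₂/P₁)^(1/4) = (4.93)^(1/4) = 1.49009.
T₂ = 540.9 × 1.49009 = 806 K.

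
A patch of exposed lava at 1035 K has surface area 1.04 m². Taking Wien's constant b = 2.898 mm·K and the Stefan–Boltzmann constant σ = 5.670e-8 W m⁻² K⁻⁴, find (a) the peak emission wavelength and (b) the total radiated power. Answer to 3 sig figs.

(a) λ_max = b/T = 2.898×10⁻³/1035 = 2.800×10⁻⁶ m = 2.80 μm.
Area A = 1.04 m².
(b) P = σAT⁴ = 5.670×10⁻⁸×1.04×(1035)⁴ = 6.77×10⁴ W.

λ_max ≈ 2.80 μm; P ≈ 6.77×10⁴ W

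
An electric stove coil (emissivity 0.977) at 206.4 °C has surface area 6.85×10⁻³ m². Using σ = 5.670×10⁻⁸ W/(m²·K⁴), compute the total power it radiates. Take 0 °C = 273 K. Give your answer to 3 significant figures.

P ≈ 20.0 W

T = 206.4 °C + 273 = 479.4 K.
Area A = 6.85×10⁻³ m².
P = εσAT⁴ = 0.977 × 5.670×10⁻⁸ × 6.85×10⁻³ × (479.4)⁴ = 20.0 W.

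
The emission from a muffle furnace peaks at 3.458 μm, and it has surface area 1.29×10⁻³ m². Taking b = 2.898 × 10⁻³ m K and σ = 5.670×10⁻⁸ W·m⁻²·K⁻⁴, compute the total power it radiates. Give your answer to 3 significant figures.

Wien's law: T = b/λ_max = 2.898×10⁻³/3.458×10⁻⁶ = 838.057 K.
Area A = 1.29×10⁻³ m².
Then P = σAT⁴ = 5.670×10⁻⁸×1.29×10⁻³×(838.057)⁴ = 36.1 W.

P ≈ 36.1 W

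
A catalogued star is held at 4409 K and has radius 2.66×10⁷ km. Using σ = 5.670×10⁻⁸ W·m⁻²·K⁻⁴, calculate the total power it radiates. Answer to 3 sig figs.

P ≈ 1.91×10²⁹ W

Surface area A = 4πR² = 4π(2.66×10¹⁰ m)² = 8.89146×10²¹ m².
P = σAT⁴ = 5.670×10⁻⁸ × 8.89146×10²¹ × (4409)⁴ = 1.91×10²⁹ W.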